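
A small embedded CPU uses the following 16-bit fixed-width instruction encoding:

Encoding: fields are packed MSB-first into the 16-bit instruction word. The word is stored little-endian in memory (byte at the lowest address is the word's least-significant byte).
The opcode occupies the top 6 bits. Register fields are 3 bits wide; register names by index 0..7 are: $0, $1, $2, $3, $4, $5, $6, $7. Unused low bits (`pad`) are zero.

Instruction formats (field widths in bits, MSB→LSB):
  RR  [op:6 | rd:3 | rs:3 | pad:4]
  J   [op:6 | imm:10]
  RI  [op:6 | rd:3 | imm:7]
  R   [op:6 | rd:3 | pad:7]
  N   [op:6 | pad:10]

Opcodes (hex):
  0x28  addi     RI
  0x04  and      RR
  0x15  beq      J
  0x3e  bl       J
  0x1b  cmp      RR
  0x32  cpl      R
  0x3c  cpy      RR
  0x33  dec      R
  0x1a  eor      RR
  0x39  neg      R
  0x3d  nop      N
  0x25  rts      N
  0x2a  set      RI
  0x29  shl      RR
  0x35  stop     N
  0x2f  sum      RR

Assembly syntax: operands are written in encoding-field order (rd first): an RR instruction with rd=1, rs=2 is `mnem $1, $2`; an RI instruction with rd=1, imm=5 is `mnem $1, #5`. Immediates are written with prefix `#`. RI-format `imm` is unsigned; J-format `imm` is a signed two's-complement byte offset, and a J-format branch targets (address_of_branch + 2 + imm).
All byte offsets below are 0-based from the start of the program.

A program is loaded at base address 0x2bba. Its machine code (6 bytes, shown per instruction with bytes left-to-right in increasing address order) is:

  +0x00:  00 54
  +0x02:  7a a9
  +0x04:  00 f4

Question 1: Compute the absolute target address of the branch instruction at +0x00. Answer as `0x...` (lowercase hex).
0x2bbc

[00] 00 54 → 0x5400
  top 6b → 0x15 → beq [J]
  [9:0] imm=0 = #0
  target = base 0x2bba + off 0x00 + 2 + imm 0 = 0x2bbc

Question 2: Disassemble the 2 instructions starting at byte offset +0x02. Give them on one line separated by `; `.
[02] 7a a9 → 0xa97a
  op=0xa97a>>10=0x2a ⇒ set (RI)
  rd@[9:7]=0x2 ⇒ $2
  imm@[6:0]=0x7a ⇒ #122
[04] 00 f4 → 0xf400
  op=0xf400>>10=0x3d ⇒ nop (N)

set $2, #122; nop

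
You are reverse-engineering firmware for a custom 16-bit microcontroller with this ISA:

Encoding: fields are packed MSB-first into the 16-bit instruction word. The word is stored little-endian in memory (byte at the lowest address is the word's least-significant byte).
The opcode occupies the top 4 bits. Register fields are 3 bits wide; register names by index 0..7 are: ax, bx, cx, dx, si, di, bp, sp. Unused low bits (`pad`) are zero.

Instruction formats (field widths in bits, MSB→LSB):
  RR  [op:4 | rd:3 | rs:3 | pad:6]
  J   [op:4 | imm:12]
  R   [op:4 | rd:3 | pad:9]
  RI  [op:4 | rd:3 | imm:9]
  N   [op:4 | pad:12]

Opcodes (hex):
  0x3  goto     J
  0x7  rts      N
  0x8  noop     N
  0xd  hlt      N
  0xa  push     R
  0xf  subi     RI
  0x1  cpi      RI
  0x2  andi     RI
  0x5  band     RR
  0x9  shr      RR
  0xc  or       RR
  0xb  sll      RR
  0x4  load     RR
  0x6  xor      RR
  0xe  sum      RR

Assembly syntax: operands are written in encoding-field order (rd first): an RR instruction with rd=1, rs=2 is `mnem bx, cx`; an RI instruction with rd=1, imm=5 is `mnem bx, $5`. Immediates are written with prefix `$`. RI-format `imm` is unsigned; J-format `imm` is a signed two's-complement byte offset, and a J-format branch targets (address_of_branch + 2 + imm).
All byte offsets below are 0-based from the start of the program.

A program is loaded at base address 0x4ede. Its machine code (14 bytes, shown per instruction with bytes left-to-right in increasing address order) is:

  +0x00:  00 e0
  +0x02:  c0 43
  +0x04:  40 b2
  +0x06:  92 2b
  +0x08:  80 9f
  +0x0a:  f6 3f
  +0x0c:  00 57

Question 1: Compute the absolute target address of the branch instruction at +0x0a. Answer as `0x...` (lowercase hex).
off 0x0a: read f6 3f as little → 0x3ff6
  op=0x3ff6>>12=0x3 ⇒ goto (J)
  imm@[11:0]=0xff6 (s12→-10) ⇒ $-10
  target = base 0x4ede + off 0x0a + 2 + imm -10 = 0x4ee0

0x4ee0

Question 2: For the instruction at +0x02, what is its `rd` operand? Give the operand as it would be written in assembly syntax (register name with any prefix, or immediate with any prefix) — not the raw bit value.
+0x02: c0 43 ⇒ word 0x43c0 (little)
  opcode bits[15:12]=0x4: load/RR
  [11:9] rd=1 = bx
  [8:6] rs=7 = sp

bx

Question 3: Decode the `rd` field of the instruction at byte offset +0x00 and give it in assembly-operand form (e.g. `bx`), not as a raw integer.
@+00  little-endian(00 e0) = 0xe000
  top 4b → 0xe → sum [RR]
  rd@[11:9]=0x0 ⇒ ax
  rs@[8:6]=0x0 ⇒ ax

ax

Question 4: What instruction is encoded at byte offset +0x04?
[04] 40 b2 → 0xb240
  opcode bits[15:12]=0xb: sll/RR
  rd@[11:9]=0x1 ⇒ bx
  rs@[8:6]=0x1 ⇒ bx

sll bx, bx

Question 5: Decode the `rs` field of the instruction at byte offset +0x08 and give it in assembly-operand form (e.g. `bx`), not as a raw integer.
off 0x08: read 80 9f as little → 0x9f80
  top 4b → 0x9 → shr [RR]
  [11:9] rd=7 = sp
  [8:6] rs=6 = bp

bp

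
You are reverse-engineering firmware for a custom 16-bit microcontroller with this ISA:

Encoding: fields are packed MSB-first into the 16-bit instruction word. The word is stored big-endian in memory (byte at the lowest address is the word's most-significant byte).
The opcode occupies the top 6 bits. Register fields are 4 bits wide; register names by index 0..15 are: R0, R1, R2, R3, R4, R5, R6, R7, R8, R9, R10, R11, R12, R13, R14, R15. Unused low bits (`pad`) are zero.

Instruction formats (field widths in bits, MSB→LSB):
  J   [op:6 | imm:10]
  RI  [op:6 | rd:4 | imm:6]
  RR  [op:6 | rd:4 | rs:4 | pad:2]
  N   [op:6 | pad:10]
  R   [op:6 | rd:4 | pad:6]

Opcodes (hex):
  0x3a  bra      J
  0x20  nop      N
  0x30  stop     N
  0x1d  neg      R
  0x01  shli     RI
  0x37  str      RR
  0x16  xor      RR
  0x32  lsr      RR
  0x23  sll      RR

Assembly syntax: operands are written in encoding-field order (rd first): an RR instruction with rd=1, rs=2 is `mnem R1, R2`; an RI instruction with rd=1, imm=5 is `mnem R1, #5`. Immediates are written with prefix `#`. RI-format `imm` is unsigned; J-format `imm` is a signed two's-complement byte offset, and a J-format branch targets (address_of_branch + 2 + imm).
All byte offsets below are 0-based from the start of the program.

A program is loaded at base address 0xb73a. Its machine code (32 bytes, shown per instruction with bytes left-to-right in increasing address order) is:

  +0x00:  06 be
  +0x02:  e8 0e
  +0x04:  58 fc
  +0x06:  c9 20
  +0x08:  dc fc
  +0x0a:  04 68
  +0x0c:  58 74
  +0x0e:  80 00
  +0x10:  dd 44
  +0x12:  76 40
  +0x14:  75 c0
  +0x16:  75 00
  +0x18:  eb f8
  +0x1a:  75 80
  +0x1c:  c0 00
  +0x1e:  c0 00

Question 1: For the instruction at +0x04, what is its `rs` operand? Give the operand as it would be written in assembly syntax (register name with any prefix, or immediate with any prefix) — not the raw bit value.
[04] 58 fc → 0x58fc
  top 6b → 0x16 → xor [RR]
  [9:6] rd=3 = R3
  [5:2] rs=15 = R15

R15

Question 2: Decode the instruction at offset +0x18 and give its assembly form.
[18] eb f8 → 0xebf8
  op=0xebf8>>10=0x3a ⇒ bra (J)
  imm: (w>>0)&0x3ff=0x3f8 (s10→-8) → #-8

bra #-8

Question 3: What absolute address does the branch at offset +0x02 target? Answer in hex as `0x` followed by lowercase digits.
0xb74c

[02] e8 0e → 0xe80e
  op=0xe80e>>10=0x3a ⇒ bra (J)
  imm@[9:0]=0xe ⇒ #14
  target = base 0xb73a + off 0x02 + 2 + imm 14 = 0xb74c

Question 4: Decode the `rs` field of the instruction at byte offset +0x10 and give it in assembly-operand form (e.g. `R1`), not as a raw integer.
[10] dd 44 → 0xdd44
  top 6b → 0x37 → str [RR]
  rd: (w>>6)&0xf=0x5 → R5
  rs: (w>>2)&0xf=0x1 → R1

R1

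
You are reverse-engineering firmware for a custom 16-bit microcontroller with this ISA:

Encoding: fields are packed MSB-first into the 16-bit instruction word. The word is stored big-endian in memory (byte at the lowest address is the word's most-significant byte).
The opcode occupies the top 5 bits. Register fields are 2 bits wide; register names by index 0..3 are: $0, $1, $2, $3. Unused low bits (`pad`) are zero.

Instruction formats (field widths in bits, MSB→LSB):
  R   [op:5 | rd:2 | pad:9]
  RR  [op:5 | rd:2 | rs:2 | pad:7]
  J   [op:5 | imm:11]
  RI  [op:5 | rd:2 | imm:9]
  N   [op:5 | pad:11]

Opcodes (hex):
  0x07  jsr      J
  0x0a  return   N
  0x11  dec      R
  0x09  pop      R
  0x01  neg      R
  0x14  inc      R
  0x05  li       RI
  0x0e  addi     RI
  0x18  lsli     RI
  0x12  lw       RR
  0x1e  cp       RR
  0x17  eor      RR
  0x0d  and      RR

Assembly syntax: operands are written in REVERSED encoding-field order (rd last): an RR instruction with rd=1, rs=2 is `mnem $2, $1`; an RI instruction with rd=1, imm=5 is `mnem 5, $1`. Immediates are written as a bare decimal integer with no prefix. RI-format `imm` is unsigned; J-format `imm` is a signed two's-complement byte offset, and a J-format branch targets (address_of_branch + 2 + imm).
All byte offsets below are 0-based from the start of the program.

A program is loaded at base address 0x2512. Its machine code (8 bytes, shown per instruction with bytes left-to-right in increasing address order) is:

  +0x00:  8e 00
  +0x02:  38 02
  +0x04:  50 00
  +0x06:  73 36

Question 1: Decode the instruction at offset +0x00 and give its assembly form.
dec $3

+0x00: 8e 00 ⇒ word 0x8e00 (big)
  opcode bits[15:11]=0x11: dec/R
  [10:9] rd=3 = $3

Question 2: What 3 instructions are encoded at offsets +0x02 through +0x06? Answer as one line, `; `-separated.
[02] 38 02 → 0x3802
  op=0x3802>>11=0x7 ⇒ jsr (J)
  imm: (w>>0)&0x7ff=0x2 → 2
[04] 50 00 → 0x5000
  op=0x5000>>11=0xa ⇒ return (N)
[06] 73 36 → 0x7336
  op=0x7336>>11=0xe ⇒ addi (RI)
  rd: (w>>9)&0x3=0x1 → $1
  imm: (w>>0)&0x1ff=0x136 → 310

jsr 2; return; addi 310, $1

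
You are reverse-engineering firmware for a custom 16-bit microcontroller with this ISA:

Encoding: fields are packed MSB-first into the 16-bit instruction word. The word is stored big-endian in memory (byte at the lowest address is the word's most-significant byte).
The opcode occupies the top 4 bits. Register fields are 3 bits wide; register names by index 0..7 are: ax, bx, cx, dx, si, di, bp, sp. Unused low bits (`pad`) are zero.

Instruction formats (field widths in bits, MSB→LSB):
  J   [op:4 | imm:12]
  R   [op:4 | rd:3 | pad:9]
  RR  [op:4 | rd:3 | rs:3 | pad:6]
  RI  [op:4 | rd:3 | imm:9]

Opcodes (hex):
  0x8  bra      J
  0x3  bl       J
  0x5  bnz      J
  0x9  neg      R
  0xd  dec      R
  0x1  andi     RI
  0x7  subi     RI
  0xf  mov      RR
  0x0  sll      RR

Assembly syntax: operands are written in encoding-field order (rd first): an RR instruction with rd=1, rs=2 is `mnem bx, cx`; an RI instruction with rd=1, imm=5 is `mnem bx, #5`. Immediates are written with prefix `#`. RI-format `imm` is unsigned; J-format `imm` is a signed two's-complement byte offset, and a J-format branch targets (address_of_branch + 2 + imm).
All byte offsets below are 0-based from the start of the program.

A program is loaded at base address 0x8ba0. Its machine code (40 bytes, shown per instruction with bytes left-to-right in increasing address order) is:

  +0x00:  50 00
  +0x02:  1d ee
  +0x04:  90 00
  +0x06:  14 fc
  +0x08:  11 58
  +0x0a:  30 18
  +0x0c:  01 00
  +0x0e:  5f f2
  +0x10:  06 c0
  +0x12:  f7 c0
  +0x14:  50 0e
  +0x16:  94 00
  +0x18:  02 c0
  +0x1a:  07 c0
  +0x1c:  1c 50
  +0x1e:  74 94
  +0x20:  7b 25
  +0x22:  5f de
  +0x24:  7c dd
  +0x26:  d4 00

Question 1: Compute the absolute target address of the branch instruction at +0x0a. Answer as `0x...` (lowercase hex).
0x8bc4

@+0a  big-endian(30 18) = 0x3018
  top 4b → 0x3 → bl [J]
  imm: (w>>0)&0xfff=0x18 → #24
  target = base 0x8ba0 + off 0x0a + 2 + imm 24 = 0x8bc4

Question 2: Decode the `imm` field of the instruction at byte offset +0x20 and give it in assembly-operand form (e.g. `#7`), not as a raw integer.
#293

+0x20: 7b 25 ⇒ word 0x7b25 (big)
  opcode bits[15:12]=0x7: subi/RI
  rd: (w>>9)&0x7=0x5 → di
  imm: (w>>0)&0x1ff=0x125 → #293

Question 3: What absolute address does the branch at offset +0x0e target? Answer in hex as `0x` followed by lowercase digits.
0x8ba2

off 0x0e: read 5f f2 as big → 0x5ff2
  opcode bits[15:12]=0x5: bnz/J
  [11:0] imm=4082 (s12→-14) = #-14
  target = base 0x8ba0 + off 0x0e + 2 + imm -14 = 0x8ba2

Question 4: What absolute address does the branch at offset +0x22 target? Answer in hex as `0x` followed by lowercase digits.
[22] 5f de → 0x5fde
  opcode bits[15:12]=0x5: bnz/J
  imm@[11:0]=0xfde (s12→-34) ⇒ #-34
  target = base 0x8ba0 + off 0x22 + 2 + imm -34 = 0x8ba2

0x8ba2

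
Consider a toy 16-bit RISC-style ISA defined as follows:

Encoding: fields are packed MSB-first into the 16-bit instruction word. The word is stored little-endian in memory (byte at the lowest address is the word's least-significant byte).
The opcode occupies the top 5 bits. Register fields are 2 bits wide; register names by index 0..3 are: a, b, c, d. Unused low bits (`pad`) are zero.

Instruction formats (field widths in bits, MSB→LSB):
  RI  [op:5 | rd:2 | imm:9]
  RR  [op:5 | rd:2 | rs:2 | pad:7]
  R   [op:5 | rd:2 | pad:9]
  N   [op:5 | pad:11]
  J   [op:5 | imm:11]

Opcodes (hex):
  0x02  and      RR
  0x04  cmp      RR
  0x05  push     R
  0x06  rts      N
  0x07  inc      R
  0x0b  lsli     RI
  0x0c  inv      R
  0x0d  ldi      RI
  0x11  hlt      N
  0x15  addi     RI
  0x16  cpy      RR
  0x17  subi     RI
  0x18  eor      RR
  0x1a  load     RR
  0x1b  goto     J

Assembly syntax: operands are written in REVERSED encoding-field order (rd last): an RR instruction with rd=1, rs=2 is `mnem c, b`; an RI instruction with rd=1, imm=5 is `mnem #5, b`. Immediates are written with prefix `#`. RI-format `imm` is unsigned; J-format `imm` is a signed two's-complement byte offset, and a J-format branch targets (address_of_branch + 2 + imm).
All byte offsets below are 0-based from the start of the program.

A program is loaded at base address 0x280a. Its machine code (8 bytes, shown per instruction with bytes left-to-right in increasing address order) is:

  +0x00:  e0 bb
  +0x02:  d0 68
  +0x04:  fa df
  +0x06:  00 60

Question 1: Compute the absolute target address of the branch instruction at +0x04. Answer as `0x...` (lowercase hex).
0x280a

off 0x04: read fa df as little → 0xdffa
  top 5b → 0x1b → goto [J]
  [10:0] imm=2042 (s11→-6) = #-6
  target = base 0x280a + off 0x04 + 2 + imm -6 = 0x280a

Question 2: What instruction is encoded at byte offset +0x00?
subi #480, b

off 0x00: read e0 bb as little → 0xbbe0
  top 5b → 0x17 → subi [RI]
  [10:9] rd=1 = b
  [8:0] imm=480 = #480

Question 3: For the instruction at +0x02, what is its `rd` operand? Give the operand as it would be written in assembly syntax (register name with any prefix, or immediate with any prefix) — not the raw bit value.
a

off 0x02: read d0 68 as little → 0x68d0
  top 5b → 0xd → ldi [RI]
  rd@[10:9]=0x0 ⇒ a
  imm@[8:0]=0xd0 ⇒ #208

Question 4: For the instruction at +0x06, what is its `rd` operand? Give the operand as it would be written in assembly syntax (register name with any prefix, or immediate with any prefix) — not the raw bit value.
@+06  little-endian(00 60) = 0x6000
  top 5b → 0xc → inv [R]
  [10:9] rd=0 = a

a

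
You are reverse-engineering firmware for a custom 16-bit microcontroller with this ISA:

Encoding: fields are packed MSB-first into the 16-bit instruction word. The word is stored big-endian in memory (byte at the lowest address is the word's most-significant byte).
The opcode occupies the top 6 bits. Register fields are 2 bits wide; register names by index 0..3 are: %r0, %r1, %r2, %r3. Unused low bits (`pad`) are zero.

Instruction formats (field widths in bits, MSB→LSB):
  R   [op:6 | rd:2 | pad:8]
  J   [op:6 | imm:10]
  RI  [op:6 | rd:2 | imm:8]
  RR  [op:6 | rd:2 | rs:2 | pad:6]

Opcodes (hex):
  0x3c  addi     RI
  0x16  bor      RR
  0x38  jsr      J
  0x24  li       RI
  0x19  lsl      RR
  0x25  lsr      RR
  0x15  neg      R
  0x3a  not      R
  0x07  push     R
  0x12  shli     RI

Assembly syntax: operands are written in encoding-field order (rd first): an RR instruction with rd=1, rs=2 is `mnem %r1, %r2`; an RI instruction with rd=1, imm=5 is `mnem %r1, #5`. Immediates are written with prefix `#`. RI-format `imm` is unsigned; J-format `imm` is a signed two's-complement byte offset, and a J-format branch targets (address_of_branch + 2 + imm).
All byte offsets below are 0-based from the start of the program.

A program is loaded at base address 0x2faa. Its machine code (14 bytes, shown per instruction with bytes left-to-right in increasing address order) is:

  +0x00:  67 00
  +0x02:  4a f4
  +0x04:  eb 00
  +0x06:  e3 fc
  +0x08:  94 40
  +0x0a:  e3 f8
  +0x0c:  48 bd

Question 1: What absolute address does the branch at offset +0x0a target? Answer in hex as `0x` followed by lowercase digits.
[0a] e3 f8 → 0xe3f8
  top 6b → 0x38 → jsr [J]
  imm: (w>>0)&0x3ff=0x3f8 (s10→-8) → #-8
  target = base 0x2faa + off 0x0a + 2 + imm -8 = 0x2fae

0x2fae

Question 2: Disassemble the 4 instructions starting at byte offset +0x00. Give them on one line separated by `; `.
[00] 67 00 → 0x6700
  opcode bits[15:10]=0x19: lsl/RR
  [9:8] rd=3 = %r3
  [7:6] rs=0 = %r0
[02] 4a f4 → 0x4af4
  opcode bits[15:10]=0x12: shli/RI
  [9:8] rd=2 = %r2
  [7:0] imm=244 = #244
[04] eb 00 → 0xeb00
  opcode bits[15:10]=0x3a: not/R
  [9:8] rd=3 = %r3
[06] e3 fc → 0xe3fc
  opcode bits[15:10]=0x38: jsr/J
  [9:0] imm=1020 (s10→-4) = #-4

lsl %r3, %r0; shli %r2, #244; not %r3; jsr #-4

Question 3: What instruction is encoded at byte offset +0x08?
+0x08: 94 40 ⇒ word 0x9440 (big)
  op=0x9440>>10=0x25 ⇒ lsr (RR)
  rd: (w>>8)&0x3=0x0 → %r0
  rs: (w>>6)&0x3=0x1 → %r1

lsr %r0, %r1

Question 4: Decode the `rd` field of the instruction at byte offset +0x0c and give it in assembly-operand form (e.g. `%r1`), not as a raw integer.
%r0

+0x0c: 48 bd ⇒ word 0x48bd (big)
  opcode bits[15:10]=0x12: shli/RI
  [9:8] rd=0 = %r0
  [7:0] imm=189 = #189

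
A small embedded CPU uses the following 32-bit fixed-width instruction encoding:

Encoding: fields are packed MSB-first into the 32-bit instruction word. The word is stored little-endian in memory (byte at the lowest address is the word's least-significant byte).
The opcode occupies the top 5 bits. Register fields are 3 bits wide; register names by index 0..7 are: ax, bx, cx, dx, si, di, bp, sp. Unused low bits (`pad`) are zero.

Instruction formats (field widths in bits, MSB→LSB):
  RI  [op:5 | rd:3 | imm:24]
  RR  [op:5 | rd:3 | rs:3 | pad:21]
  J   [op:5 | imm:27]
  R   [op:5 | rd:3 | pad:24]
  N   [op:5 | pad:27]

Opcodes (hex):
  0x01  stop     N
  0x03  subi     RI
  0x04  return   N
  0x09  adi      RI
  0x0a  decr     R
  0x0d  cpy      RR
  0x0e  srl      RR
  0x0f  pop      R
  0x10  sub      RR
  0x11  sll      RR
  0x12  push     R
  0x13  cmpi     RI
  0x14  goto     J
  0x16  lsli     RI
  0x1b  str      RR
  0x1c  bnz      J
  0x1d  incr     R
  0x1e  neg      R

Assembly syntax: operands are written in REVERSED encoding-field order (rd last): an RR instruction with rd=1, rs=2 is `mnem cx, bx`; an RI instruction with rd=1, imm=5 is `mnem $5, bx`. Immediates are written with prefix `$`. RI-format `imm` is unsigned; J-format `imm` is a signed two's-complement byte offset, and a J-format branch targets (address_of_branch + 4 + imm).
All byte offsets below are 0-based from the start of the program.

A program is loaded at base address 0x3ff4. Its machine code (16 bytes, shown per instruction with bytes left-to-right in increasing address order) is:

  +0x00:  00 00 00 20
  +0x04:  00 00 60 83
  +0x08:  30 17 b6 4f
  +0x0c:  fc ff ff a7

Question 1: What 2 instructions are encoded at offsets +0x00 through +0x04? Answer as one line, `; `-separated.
return; sub dx, dx

+0x00: 00 00 00 20 ⇒ word 0x20000000 (little)
  op=0x20000000>>27=0x4 ⇒ return (N)
+0x04: 00 00 60 83 ⇒ word 0x83600000 (little)
  op=0x83600000>>27=0x10 ⇒ sub (RR)
  rd: (w>>24)&0x7=0x3 → dx
  rs: (w>>21)&0x7=0x3 → dx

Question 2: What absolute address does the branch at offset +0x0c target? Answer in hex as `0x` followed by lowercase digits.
[0c] fc ff ff a7 → 0xa7fffffc
  op=0xa7fffffc>>27=0x14 ⇒ goto (J)
  [26:0] imm=134217724 (s27→-4) = $-4
  target = base 0x3ff4 + off 0x0c + 4 + imm -4 = 0x4000

0x4000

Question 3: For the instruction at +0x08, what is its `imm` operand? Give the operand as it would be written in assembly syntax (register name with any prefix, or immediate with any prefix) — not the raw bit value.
[08] 30 17 b6 4f → 0x4fb61730
  opcode bits[31:27]=0x9: adi/RI
  rd: (w>>24)&0x7=0x7 → sp
  imm: (w>>0)&0xffffff=0xb61730 → $11933488

$11933488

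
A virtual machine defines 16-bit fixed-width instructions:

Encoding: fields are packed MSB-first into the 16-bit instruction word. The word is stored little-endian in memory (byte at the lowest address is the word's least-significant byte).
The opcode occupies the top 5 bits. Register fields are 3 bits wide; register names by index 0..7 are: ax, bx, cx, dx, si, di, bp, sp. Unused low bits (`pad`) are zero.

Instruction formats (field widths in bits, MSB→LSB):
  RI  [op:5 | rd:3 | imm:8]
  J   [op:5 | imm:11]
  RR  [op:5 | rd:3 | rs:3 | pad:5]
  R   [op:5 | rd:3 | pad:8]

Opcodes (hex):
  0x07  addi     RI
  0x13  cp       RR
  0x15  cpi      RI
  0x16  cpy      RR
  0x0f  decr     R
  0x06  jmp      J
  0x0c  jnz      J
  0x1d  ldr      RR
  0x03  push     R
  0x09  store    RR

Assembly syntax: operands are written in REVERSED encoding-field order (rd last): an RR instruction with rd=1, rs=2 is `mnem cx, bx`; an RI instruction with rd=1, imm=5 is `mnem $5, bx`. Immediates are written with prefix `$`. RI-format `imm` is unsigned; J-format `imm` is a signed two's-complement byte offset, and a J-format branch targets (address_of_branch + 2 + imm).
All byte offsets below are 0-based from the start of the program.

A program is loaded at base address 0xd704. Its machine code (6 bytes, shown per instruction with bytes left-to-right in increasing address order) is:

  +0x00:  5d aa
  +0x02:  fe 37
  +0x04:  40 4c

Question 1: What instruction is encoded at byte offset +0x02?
off 0x02: read fe 37 as little → 0x37fe
  op=0x37fe>>11=0x6 ⇒ jmp (J)
  imm: (w>>0)&0x7ff=0x7fe (s11→-2) → $-2

jmp $-2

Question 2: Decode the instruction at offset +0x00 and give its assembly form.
[00] 5d aa → 0xaa5d
  op=0xaa5d>>11=0x15 ⇒ cpi (RI)
  [10:8] rd=2 = cx
  [7:0] imm=93 = $93

cpi $93, cx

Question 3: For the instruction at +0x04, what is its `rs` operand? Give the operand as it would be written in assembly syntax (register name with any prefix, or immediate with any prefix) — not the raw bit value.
[04] 40 4c → 0x4c40
  opcode bits[15:11]=0x9: store/RR
  rd@[10:8]=0x4 ⇒ si
  rs@[7:5]=0x2 ⇒ cx

cx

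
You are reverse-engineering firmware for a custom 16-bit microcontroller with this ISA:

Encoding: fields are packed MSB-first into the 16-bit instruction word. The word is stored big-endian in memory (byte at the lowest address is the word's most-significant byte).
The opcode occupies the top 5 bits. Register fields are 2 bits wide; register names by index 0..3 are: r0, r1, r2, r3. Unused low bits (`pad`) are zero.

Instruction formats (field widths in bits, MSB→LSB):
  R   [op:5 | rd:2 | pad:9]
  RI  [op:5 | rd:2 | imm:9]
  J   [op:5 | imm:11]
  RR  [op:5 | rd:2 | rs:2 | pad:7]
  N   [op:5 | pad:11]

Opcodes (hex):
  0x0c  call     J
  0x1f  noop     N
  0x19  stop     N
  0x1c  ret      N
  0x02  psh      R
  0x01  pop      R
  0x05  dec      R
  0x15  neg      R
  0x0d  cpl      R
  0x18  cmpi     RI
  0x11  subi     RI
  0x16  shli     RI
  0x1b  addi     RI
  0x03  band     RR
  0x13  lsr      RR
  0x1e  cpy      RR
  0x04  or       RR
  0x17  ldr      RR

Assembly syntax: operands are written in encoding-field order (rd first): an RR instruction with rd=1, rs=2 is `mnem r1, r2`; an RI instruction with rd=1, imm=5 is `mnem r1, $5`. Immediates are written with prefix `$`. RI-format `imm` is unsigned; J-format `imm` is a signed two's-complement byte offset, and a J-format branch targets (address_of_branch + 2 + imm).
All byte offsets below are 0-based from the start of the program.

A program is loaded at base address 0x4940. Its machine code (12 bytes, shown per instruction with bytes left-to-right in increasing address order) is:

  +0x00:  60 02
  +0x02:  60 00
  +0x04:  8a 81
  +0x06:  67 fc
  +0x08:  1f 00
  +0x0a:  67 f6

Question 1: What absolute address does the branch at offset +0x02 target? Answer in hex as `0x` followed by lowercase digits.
[02] 60 00 → 0x6000
  top 5b → 0xc → call [J]
  imm@[10:0]=0x0 ⇒ $0
  target = base 0x4940 + off 0x02 + 2 + imm 0 = 0x4944

0x4944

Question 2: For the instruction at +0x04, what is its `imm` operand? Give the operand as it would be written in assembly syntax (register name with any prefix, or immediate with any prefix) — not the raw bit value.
$129

[04] 8a 81 → 0x8a81
  opcode bits[15:11]=0x11: subi/RI
  [10:9] rd=1 = r1
  [8:0] imm=129 = $129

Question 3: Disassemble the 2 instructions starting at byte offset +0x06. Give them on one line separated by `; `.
[06] 67 fc → 0x67fc
  top 5b → 0xc → call [J]
  [10:0] imm=2044 (s11→-4) = $-4
[08] 1f 00 → 0x1f00
  top 5b → 0x3 → band [RR]
  [10:9] rd=3 = r3
  [8:7] rs=2 = r2

call $-4; band r3, r2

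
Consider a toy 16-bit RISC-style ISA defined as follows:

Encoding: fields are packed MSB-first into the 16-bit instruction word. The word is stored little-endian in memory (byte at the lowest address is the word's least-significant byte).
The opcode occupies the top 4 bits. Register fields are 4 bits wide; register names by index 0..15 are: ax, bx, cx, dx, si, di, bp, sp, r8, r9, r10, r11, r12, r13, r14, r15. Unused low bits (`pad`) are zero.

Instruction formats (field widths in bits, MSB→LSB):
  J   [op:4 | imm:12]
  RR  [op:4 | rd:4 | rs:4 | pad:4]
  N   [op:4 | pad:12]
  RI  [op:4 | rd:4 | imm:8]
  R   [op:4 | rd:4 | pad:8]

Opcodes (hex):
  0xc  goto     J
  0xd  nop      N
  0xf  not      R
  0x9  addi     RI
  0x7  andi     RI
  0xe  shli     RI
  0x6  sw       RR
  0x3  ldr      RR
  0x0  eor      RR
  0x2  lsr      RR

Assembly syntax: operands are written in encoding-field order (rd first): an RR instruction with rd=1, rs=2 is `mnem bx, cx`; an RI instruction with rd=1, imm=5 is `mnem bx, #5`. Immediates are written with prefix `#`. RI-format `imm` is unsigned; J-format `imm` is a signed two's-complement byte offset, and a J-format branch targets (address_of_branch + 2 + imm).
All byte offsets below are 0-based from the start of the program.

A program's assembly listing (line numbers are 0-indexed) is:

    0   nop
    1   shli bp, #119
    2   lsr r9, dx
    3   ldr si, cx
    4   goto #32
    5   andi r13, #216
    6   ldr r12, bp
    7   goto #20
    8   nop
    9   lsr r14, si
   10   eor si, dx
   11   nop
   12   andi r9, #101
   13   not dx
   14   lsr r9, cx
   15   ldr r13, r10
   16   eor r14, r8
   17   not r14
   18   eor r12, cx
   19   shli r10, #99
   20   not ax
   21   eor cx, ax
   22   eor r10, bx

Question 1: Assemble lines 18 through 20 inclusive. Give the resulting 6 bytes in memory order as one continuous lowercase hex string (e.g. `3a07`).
L18: eor op=0x0:4|rd=12:4|rs=2:4|pad=0:4 ⇒ 0x0c20 ⇒ little 20 0c
L19: shli op=0xe:4|rd=10:4|imm=99:8 ⇒ 0xea63 ⇒ little 63 ea
L20: not op=0xf:4|rd=0:4|pad=0:8 ⇒ 0xf000 ⇒ little 00 f0

200c63ea00f0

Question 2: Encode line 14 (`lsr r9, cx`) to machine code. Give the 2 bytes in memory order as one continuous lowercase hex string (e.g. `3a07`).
2029

line 14 (lsr): pack op=0x2:4|rd=9:4|rs=2:4|pad=0:4 = 0x2920; little→ 20 29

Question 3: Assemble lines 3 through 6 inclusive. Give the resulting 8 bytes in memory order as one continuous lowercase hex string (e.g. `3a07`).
203420c0d87d603c

3. ldr fields op=0x3:4|rd=4:4|rs=2:4|pad=0:4 → word 3420h → 20 34
4. goto fields op=0xc:4|imm=32:12 → word c020h → 20 c0
5. andi fields op=0x7:4|rd=13:4|imm=216:8 → word 7dd8h → d8 7d
6. ldr fields op=0x3:4|rd=12:4|rs=6:4|pad=0:4 → word 3c60h → 60 3c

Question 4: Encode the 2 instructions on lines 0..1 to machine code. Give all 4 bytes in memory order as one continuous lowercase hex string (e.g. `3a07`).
0. nop fields op=0xd:4|pad=0:12 → word d000h → 00 d0
1. shli fields op=0xe:4|rd=6:4|imm=119:8 → word e677h → 77 e6

00d077e6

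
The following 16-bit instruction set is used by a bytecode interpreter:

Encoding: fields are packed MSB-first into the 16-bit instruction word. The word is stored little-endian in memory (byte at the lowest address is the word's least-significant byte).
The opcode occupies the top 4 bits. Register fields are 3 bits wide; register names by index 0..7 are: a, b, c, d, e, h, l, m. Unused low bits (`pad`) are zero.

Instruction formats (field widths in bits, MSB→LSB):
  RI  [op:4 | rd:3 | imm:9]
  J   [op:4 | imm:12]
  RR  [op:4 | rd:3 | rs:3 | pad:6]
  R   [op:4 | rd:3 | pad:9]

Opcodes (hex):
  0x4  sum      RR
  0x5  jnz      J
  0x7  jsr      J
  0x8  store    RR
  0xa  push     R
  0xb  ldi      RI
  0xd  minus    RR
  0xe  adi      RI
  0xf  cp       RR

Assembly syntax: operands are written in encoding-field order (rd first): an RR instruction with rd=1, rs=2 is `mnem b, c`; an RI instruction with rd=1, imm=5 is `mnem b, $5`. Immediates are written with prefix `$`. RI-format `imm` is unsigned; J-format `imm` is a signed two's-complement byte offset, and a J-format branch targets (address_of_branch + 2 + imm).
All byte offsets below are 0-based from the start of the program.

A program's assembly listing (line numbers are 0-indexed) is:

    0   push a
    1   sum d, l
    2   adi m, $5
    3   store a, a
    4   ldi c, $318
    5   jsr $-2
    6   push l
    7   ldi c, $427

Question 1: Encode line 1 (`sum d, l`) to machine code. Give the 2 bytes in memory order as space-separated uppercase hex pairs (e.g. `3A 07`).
line 1 (sum): pack op=0x4:4|rd=3:3|rs=6:3|pad=0:6 = 0x4780; little→ 80 47

80 47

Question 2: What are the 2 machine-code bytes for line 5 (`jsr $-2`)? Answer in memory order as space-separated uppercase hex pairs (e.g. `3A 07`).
FE 7F

5. jsr fields op=0x7:4|imm=-2:12 → word 7ffeh → fe 7f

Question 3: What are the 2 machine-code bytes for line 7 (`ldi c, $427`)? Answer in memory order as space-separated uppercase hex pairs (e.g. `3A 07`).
AB B5

line 7 (ldi): pack op=0xb:4|rd=2:3|imm=427:9 = 0xb5ab; little→ ab b5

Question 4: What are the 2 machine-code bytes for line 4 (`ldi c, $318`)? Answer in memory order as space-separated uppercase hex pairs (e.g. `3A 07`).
4. ldi fields op=0xb:4|rd=2:3|imm=318:9 → word b53eh → 3e b5

3E B5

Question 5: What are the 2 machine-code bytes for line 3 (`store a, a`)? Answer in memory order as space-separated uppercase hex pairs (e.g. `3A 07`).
3. store fields op=0x8:4|rd=0:3|rs=0:3|pad=0:6 → word 8000h → 00 80

00 80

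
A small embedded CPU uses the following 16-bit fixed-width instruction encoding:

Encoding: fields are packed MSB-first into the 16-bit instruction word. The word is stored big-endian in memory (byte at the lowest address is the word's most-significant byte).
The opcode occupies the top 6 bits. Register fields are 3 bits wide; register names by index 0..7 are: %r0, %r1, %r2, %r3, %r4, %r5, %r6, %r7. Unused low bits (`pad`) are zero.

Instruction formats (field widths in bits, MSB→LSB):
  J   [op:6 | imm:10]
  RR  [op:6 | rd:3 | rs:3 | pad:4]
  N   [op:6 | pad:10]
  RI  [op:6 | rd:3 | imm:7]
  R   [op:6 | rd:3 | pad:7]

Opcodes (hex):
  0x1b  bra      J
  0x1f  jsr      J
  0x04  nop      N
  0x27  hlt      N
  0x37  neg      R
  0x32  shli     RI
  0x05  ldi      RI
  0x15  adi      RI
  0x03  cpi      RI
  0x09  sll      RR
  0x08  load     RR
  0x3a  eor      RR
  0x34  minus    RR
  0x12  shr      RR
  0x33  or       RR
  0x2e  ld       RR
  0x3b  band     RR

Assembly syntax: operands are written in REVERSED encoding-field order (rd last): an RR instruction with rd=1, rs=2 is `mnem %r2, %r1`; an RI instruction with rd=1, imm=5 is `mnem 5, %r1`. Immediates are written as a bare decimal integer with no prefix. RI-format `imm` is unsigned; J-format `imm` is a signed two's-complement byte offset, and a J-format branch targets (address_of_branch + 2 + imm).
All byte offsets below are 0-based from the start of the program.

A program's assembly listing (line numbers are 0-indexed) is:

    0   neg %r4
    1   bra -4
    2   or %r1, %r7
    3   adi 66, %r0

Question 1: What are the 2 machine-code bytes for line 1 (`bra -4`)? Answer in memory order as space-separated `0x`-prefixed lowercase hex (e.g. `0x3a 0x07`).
0x6f 0xfc

line 1 (bra): pack op=0x1b:6|imm=-4:10 = 0x6ffc; big→ 6f fc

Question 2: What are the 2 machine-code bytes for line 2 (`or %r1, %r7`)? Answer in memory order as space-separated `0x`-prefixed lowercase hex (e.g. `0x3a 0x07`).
line 2 (or): pack op=0x33:6|rd=7:3|rs=1:3|pad=0:4 = 0xcf90; big→ cf 90

0xcf 0x90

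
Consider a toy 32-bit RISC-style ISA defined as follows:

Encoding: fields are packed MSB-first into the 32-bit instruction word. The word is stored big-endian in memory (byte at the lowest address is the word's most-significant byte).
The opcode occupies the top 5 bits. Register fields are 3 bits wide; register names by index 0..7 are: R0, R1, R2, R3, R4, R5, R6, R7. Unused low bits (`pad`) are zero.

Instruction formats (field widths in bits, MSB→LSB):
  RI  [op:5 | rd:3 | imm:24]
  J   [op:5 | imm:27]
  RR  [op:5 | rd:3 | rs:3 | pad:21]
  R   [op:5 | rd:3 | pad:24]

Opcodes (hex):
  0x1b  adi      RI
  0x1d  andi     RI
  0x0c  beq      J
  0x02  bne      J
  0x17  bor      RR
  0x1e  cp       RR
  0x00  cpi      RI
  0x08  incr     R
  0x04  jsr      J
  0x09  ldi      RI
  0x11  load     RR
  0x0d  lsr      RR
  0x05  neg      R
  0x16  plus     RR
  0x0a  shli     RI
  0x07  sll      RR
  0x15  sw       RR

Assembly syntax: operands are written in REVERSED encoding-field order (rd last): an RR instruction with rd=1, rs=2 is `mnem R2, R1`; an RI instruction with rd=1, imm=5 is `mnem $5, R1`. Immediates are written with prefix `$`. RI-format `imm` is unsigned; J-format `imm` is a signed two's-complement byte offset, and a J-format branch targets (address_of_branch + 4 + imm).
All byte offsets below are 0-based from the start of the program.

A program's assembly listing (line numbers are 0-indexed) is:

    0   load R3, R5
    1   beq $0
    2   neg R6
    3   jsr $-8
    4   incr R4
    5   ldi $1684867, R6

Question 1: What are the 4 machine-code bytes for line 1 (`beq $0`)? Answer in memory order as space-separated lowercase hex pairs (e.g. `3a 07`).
60 00 00 00

line 1 (beq): pack op=0xc:5|imm=0:27 = 0x60000000; big→ 60 00 00 00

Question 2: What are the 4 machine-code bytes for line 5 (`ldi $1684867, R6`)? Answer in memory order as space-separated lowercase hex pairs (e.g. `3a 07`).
4e 19 b5 83

5. ldi fields op=0x9:5|rd=6:3|imm=1684867:24 → word 4e19b583h → 4e 19 b5 83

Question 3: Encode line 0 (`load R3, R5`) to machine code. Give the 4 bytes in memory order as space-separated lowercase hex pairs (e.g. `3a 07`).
L0: load op=0x11:5|rd=5:3|rs=3:3|pad=0:21 ⇒ 0x8d600000 ⇒ big 8d 60 00 00

8d 60 00 00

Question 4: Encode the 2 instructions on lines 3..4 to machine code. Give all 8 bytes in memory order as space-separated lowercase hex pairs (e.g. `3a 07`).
3. jsr fields op=0x4:5|imm=-8:27 → word 27fffff8h → 27 ff ff f8
4. incr fields op=0x8:5|rd=4:3|pad=0:24 → word 44000000h → 44 00 00 00

27 ff ff f8 44 00 00 00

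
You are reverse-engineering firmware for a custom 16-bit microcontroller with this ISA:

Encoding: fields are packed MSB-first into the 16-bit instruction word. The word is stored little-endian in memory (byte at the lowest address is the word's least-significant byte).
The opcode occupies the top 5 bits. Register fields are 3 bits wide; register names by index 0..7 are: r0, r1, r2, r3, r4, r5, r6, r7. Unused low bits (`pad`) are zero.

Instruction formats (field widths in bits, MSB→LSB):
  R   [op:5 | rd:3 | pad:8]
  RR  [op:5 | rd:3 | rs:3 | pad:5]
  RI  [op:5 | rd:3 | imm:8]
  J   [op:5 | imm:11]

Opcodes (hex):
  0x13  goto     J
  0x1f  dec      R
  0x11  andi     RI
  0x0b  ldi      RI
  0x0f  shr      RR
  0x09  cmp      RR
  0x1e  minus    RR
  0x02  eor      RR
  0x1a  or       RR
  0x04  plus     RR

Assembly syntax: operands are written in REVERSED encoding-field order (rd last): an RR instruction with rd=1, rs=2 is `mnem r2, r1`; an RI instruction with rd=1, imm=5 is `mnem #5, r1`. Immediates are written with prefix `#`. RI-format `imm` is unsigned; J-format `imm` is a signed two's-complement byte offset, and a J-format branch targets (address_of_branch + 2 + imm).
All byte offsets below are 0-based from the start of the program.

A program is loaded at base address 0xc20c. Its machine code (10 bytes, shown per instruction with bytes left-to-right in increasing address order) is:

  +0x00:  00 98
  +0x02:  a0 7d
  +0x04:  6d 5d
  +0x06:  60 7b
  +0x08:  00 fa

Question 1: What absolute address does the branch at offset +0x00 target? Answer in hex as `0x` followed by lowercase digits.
[00] 00 98 → 0x9800
  op=0x9800>>11=0x13 ⇒ goto (J)
  [10:0] imm=0 = #0
  target = base 0xc20c + off 0x00 + 2 + imm 0 = 0xc20e

0xc20e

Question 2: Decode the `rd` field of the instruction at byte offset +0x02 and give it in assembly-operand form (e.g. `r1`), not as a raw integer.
r5

off 0x02: read a0 7d as little → 0x7da0
  opcode bits[15:11]=0xf: shr/RR
  rd: (w>>8)&0x7=0x5 → r5
  rs: (w>>5)&0x7=0x5 → r5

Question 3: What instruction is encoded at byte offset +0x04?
off 0x04: read 6d 5d as little → 0x5d6d
  opcode bits[15:11]=0xb: ldi/RI
  [10:8] rd=5 = r5
  [7:0] imm=109 = #109

ldi #109, r5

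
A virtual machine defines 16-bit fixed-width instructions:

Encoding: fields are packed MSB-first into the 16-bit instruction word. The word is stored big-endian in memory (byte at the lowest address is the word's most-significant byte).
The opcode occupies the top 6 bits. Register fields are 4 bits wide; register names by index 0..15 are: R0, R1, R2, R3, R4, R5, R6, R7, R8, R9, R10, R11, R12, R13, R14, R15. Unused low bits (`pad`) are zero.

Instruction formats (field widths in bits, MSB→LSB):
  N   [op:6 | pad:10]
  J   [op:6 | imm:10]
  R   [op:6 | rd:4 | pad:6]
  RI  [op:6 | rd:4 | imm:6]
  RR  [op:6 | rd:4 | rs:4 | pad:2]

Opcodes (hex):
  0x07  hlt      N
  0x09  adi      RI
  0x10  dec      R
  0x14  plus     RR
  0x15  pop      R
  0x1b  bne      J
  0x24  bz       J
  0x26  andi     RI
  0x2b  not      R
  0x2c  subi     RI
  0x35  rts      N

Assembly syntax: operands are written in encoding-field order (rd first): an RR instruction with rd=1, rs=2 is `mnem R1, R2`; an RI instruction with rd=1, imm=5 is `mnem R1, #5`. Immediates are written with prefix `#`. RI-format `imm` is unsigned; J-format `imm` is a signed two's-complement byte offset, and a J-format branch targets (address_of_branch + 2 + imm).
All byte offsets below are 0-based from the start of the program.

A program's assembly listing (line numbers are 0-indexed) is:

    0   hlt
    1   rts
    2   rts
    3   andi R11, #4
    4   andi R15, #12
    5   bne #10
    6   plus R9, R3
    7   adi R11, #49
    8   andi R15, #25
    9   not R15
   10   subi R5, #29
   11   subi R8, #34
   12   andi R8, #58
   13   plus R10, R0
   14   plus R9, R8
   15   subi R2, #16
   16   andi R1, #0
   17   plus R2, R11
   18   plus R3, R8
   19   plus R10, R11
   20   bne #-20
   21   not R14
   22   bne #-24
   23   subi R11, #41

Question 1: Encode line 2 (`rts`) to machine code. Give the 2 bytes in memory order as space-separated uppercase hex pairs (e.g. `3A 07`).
2. rts fields op=0x35:6|pad=0:10 → word d400h → d4 00

D4 00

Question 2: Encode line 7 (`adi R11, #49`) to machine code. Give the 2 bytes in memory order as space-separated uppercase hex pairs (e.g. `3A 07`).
26 F1

line 7 (adi): pack op=0x9:6|rd=11:4|imm=49:6 = 0x26f1; big→ 26 f1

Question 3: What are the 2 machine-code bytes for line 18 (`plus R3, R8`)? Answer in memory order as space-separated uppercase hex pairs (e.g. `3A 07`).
50 E0

L18: plus op=0x14:6|rd=3:4|rs=8:4|pad=0:2 ⇒ 0x50e0 ⇒ big 50 e0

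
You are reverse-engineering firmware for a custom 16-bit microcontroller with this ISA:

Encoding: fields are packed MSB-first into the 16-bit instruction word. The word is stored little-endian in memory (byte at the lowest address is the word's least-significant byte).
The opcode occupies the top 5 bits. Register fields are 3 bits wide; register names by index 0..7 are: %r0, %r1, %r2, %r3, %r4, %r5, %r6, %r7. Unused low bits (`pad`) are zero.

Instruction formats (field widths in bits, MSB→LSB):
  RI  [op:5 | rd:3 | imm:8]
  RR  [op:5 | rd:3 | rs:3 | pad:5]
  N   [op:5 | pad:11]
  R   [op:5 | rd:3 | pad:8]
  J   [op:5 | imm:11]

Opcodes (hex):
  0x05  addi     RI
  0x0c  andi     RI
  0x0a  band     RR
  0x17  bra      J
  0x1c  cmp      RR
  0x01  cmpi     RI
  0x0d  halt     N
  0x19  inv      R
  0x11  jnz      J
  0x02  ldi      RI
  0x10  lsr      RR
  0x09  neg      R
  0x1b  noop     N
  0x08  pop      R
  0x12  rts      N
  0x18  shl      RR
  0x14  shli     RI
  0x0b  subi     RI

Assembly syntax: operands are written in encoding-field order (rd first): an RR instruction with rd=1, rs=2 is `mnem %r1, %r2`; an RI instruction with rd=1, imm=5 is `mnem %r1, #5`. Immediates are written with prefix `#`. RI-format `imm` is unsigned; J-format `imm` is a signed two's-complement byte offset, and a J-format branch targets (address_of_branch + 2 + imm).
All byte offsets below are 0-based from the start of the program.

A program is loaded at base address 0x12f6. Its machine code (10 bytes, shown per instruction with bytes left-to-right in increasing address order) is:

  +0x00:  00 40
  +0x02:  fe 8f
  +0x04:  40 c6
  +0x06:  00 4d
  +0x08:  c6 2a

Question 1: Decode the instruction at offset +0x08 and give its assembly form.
[08] c6 2a → 0x2ac6
  opcode bits[15:11]=0x5: addi/RI
  rd@[10:8]=0x2 ⇒ %r2
  imm@[7:0]=0xc6 ⇒ #198

addi %r2, #198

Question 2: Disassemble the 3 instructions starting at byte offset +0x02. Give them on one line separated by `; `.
@+02  little-endian(fe 8f) = 0x8ffe
  top 5b → 0x11 → jnz [J]
  imm@[10:0]=0x7fe (s11→-2) ⇒ #-2
@+04  little-endian(40 c6) = 0xc640
  top 5b → 0x18 → shl [RR]
  rd@[10:8]=0x6 ⇒ %r6
  rs@[7:5]=0x2 ⇒ %r2
@+06  little-endian(00 4d) = 0x4d00
  top 5b → 0x9 → neg [R]
  rd@[10:8]=0x5 ⇒ %r5

jnz #-2; shl %r6, %r2; neg %r5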